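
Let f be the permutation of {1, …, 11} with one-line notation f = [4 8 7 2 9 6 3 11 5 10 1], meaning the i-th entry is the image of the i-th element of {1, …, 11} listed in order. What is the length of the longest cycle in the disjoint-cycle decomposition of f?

5

Decomposing into disjoint cycles gives (1, 4, 2, 8, 11)(3, 7)(5, 9); the longest has length 5.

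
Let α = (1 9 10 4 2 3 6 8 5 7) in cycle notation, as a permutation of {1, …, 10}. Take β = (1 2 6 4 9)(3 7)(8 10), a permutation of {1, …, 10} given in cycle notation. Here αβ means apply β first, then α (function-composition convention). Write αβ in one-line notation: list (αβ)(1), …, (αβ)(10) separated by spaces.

Chase each element through β then α: 1 → 2 → 3; 2 → 6 → 8; 3 → 7 → 1; 4 → 9 → 10; 5 → 5 → 7; 6 → 4 → 2; 7 → 3 → 6; 8 → 10 → 4; 9 → 1 → 9; 10 → 8 → 5.
So αβ in one-line form is 3 8 1 10 7 2 6 4 9 5.

3 8 1 10 7 2 6 4 9 5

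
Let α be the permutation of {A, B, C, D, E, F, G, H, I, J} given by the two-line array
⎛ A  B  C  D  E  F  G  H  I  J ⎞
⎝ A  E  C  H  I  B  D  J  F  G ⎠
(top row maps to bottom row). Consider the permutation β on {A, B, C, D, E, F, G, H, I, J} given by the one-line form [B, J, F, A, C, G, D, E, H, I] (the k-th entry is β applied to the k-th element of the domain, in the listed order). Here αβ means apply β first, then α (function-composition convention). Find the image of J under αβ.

F

First apply β: β(J) = I, then α(I) = F. Thus (αβ)(J) = F.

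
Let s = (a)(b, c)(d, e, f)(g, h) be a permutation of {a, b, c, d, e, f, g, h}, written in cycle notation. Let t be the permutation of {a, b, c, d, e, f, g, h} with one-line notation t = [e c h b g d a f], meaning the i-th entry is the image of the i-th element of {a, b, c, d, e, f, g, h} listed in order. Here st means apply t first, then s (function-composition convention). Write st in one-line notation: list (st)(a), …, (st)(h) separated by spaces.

(st)(x) = s(t(x)). Computing each image: s(t(a)) = s(e) = f, s(t(b)) = s(c) = b, s(t(c)) = s(h) = g, s(t(d)) = s(b) = c, s(t(e)) = s(g) = h, s(t(f)) = s(d) = e, s(t(g)) = s(a) = a, s(t(h)) = s(f) = d.
Hence st = [f b g c h e a d].

f b g c h e a d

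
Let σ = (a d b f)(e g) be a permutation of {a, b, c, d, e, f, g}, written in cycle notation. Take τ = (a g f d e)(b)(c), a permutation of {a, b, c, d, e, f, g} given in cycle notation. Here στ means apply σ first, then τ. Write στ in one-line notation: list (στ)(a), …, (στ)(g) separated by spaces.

e d c b f g a

Chase each element through σ then τ: a → d → e; b → f → d; c → c → c; d → b → b; e → g → f; f → a → g; g → e → a.
Collecting the images, στ = [e d c b f g a].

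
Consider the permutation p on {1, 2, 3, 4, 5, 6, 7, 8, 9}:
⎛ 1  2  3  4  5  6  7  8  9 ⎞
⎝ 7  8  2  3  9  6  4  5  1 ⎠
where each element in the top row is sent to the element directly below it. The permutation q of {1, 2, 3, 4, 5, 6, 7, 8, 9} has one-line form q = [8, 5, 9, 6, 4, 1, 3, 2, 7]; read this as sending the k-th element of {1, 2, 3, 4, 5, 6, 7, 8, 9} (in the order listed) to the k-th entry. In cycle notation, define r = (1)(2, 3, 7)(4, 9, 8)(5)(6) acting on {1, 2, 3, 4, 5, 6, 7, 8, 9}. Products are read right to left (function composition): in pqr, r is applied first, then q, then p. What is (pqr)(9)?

(pqr)(9) = p(q(r(9))). r(9) = 8, then q(8) = 2, then p(2) = 8, so the result is 8.

8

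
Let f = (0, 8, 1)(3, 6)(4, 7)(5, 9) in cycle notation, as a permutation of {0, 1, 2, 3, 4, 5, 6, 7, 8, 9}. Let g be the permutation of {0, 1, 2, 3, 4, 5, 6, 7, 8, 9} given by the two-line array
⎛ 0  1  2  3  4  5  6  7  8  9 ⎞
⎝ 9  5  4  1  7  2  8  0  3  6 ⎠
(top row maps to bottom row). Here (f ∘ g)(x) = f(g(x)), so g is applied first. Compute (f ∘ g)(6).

First apply g: g(6) = 8, then f(8) = 1. Thus (f ∘ g)(6) = 1.

1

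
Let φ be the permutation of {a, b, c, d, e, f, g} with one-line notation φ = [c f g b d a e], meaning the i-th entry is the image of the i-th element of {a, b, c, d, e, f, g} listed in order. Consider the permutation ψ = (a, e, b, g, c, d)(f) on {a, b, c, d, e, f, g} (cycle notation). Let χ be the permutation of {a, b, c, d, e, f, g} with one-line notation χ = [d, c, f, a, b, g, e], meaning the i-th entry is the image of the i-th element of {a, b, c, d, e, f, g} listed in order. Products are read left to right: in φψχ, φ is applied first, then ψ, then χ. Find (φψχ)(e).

(φψχ)(e) = χ(ψ(φ(e))). φ(e) = d, then ψ(d) = a, then χ(a) = d, so the result is d.

d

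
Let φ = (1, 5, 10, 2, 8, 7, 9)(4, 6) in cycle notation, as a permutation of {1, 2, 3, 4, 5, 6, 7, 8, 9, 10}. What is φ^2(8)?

9

8 lies in the 7-cycle (1, 5, 10, 2, 8, 7, 9).
Advancing 2 steps from 8: 8 → 7 → 9.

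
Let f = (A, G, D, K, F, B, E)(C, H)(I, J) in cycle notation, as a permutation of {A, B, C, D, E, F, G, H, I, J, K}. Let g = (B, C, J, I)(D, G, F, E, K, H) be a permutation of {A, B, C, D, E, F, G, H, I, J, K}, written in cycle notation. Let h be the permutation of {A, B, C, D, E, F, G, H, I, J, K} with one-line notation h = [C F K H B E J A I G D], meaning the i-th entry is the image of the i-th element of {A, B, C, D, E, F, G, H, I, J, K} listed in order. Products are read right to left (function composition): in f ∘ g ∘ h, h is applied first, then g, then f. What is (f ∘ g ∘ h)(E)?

H

(f ∘ g ∘ h)(E) = f(g(h(E))). h(E) = B, then g(B) = C, then f(C) = H, so the result is H.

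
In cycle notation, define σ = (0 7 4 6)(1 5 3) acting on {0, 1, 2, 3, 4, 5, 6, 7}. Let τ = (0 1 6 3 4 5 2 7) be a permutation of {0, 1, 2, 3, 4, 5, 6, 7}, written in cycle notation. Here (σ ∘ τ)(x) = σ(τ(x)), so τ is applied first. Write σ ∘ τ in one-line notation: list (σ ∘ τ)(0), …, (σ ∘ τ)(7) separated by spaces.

(σ ∘ τ)(x) = σ(τ(x)). Computing each image: σ(τ(0)) = σ(1) = 5, σ(τ(1)) = σ(6) = 0, σ(τ(2)) = σ(7) = 4, σ(τ(3)) = σ(4) = 6, σ(τ(4)) = σ(5) = 3, σ(τ(5)) = σ(2) = 2, σ(τ(6)) = σ(3) = 1, σ(τ(7)) = σ(0) = 7.
Hence σ ∘ τ = [5 0 4 6 3 2 1 7].

5 0 4 6 3 2 1 7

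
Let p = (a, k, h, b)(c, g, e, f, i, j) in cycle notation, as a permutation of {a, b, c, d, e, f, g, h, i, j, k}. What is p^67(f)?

i

f lies in the 6-cycle (c, g, e, f, i, j).
Since the cycle has length 6, p^67 acts on it the same as p^1 (67 mod 6 = 1).
Advancing 1 step from f: f → i.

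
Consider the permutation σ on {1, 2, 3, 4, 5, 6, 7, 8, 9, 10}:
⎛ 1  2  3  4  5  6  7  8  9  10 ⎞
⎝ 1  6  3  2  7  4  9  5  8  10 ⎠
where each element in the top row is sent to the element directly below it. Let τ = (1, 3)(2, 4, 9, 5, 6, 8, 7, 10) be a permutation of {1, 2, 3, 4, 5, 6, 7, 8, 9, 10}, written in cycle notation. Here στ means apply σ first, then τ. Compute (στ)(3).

First apply σ: σ(3) = 3, then τ(3) = 1. Thus (στ)(3) = 1.

1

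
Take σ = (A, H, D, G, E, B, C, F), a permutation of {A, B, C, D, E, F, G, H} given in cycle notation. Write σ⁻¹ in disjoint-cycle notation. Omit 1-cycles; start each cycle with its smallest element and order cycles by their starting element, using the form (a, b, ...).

(A, F, C, B, E, G, D, H)

If σ sends a → b within a cycle, σ⁻¹ sends b → a; equivalently, reverse each cycle.
Reversing each cycle of σ and rotating so the smallest element leads gives (A, F, C, B, E, G, D, H).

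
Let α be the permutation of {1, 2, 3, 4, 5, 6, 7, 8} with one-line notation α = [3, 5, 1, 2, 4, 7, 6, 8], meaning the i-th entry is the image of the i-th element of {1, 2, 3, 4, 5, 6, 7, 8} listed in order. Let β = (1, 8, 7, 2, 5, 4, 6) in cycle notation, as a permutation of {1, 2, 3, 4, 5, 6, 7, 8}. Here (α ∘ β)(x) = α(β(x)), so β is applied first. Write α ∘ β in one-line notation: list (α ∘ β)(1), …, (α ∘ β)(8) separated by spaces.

Chase each element through β then α: 1 → 8 → 8; 2 → 5 → 4; 3 → 3 → 1; 4 → 6 → 7; 5 → 4 → 2; 6 → 1 → 3; 7 → 2 → 5; 8 → 7 → 6.
Collecting the images, α ∘ β = [8 4 1 7 2 3 5 6].

8 4 1 7 2 3 5 6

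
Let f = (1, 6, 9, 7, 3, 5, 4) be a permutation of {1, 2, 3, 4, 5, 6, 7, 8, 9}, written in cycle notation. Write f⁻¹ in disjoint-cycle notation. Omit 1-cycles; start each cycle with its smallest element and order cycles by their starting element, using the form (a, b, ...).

(1, 4, 5, 3, 7, 9, 6)

Inverting a permutation written in cycle notation just reverses the order within every cycle.
After reversing and putting each cycle's least element first, f⁻¹ = (1, 4, 5, 3, 7, 9, 6).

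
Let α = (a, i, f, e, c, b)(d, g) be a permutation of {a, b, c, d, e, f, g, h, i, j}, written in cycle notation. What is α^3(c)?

c lies in the 6-cycle (a, i, f, e, c, b).
Stepping 3 places around the cycle: c → b → a → i.

i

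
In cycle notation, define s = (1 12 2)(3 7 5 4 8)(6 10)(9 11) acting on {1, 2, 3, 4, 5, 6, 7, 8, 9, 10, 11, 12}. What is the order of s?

30

The cycle type of s is (5, 3, 2, 2).
Since disjoint cycles commute, ord(s) = lcm(5, 3, 2, 2) = 30.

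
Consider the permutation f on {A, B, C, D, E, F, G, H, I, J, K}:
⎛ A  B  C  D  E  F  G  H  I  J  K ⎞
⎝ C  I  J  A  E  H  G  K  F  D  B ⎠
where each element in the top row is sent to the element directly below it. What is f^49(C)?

J

Tracing C → J → … returns to C after 4 steps, so C lies in a 4-cycle (A C J D).
Since the cycle has length 4, f^49 acts on it the same as f^1 (49 mod 4 = 1).
Advancing 1 step from C: C → J.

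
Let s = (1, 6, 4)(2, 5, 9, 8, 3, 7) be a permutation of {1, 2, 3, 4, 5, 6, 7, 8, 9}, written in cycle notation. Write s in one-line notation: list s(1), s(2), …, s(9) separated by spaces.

6 5 7 1 9 4 2 3 8

Reading each image from the cycles: 1↦6, 2↦5, 3↦7, 4↦1, 5↦9, 6↦4, 7↦2, 8↦3, 9↦8.
So the one-line form is 6 5 7 1 9 4 2 3 8.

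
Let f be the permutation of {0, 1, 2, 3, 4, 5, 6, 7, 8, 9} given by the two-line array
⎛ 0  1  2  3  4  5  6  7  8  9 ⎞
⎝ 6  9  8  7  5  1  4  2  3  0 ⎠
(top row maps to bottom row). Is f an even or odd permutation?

In disjoint-cycle form the cycle lengths are 6, 4.
A cycle is odd iff its length is even; f has 2 even-length cycles, so sgn(f) = (−1)^2 and f is even.

even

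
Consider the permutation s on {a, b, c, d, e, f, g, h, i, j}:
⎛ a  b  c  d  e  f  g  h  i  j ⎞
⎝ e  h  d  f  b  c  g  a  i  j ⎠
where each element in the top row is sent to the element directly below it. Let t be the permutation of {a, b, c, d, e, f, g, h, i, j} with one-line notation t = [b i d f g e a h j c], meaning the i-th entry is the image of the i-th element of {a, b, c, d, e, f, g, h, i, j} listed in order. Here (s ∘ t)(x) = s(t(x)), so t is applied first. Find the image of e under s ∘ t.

t(e) = g, then s(g) = g; composing gives (s ∘ t)(e) = g.

g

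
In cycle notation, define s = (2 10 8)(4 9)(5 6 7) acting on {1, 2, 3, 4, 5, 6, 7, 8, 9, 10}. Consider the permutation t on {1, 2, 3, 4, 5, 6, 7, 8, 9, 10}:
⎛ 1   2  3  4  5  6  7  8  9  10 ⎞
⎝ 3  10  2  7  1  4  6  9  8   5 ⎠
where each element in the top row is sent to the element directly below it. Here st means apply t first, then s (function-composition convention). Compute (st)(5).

t(5) = 1, then s(1) = 1; composing gives (st)(5) = 1.

1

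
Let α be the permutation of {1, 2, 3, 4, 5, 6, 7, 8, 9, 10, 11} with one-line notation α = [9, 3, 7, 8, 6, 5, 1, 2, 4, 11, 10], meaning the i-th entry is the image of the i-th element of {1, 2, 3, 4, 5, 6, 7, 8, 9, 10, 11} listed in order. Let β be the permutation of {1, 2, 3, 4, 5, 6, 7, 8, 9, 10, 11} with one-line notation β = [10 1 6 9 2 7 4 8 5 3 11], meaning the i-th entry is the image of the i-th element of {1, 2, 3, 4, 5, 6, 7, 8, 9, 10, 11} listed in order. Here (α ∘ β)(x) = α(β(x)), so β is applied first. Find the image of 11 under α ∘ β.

10

(α ∘ β)(11) = α(β(11)). β(11) = 11, then α(11) = 10. So (α ∘ β)(11) = 10.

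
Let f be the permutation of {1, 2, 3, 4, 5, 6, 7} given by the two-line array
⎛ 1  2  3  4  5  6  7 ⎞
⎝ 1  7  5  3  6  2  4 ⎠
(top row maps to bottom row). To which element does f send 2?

7

The entry below 2 in the array is 7, so f(2) = 7.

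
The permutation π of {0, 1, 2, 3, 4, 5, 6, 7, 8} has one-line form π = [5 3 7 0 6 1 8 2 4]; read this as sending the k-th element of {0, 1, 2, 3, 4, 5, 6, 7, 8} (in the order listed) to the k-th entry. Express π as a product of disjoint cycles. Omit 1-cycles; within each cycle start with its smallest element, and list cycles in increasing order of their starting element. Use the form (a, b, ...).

(0, 5, 1, 3)(2, 7)(4, 6, 8)

Iterating π from 0 gives 0 → 5 → 1 → 3 → 0; that is the 4-cycle (0, 5, 1, 3).
Continuing from each remaining unvisited element yields (0, 5, 1, 3)(2, 7)(4, 6, 8).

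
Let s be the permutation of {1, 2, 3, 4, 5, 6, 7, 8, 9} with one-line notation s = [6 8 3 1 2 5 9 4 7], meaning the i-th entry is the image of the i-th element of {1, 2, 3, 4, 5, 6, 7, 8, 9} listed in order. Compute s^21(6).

8

Tracing 6 → 5 → … returns to 6 after 6 steps, so 6 lies in a 6-cycle (1, 6, 5, 2, 8, 4).
On a 6-cycle, s^6 is the identity, so s^21 = s^3 there (21 ≡ 3 mod 6).
Stepping 3 places around the cycle: 6 → 5 → 2 → 8.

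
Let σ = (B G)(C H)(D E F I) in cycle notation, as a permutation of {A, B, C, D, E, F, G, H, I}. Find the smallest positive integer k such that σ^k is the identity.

The disjoint cycles have lengths 4, 2, 2, 1.
The order of σ is the least common multiple of its cycle lengths: lcm(4, 2, 2) = 4.

4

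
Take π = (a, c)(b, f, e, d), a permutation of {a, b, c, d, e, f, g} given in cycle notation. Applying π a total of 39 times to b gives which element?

b lies in the 4-cycle (b, f, e, d).
On a 4-cycle, π^4 is the identity, so π^39 = π^3 there (39 ≡ 3 mod 4).
Stepping 3 places around the cycle: b → f → e → d.

d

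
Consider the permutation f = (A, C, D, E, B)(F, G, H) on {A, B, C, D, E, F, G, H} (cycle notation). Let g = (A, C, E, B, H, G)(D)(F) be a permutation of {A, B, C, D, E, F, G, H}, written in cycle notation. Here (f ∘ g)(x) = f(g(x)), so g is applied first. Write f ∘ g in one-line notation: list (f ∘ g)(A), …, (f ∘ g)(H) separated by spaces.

D F B E A G C H

For each element, apply g then f: A → C → D; B → H → F; C → E → B; D → D → E; E → B → A; F → F → G; G → A → C; H → G → H.
So f ∘ g in one-line form is D F B E A G C H.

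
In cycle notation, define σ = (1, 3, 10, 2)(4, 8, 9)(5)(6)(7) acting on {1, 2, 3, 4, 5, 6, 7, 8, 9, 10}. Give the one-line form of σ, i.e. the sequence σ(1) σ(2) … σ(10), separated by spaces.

Each element maps to the next entry in its cycle (wrapping to the front): 1→3, 2→1, 3→10, 4→8, 5→5, 6→6, 7→7, 8→9, 9→4, 10→2.
Listing these in domain order gives 3 1 10 8 5 6 7 9 4 2.

3 1 10 8 5 6 7 9 4 2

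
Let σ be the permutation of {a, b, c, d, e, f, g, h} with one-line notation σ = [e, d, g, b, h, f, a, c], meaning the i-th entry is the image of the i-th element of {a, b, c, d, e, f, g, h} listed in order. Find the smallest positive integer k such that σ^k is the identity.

Writing σ as disjoint cycles, the cycle lengths are 5, 2, 1.
Since disjoint cycles commute, ord(σ) = lcm(5, 2) = 10.

10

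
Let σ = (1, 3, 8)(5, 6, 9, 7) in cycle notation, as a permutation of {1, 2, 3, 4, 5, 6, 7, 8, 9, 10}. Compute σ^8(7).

7

7 lies in the 4-cycle (5, 6, 9, 7).
Since the cycle has length 4, σ^8 acts on it the same as σ^0 (8 mod 4 = 0).
So σ^8(7) = 7.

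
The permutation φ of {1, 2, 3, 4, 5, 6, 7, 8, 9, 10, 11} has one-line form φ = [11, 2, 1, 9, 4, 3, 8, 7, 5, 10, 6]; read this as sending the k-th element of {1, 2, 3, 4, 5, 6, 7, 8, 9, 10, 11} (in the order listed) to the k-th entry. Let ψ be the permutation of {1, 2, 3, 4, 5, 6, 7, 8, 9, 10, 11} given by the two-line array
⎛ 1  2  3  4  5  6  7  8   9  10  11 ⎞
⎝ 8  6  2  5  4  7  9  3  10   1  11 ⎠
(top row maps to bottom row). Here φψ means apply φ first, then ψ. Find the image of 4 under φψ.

10

(φψ)(4) = ψ(φ(4)). φ(4) = 9, then ψ(9) = 10. So (φψ)(4) = 10.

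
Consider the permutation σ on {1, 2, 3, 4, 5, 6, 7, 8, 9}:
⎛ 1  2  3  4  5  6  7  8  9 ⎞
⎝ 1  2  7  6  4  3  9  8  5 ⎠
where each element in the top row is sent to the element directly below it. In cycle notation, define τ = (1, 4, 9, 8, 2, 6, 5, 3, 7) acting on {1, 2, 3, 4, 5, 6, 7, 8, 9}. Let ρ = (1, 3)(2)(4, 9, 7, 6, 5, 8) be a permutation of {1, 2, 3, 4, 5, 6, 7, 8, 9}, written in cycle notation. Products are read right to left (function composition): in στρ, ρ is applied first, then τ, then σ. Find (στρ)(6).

7

(στρ)(6) = σ(τ(ρ(6))). ρ(6) = 5, then τ(5) = 3, then σ(3) = 7, so the result is 7.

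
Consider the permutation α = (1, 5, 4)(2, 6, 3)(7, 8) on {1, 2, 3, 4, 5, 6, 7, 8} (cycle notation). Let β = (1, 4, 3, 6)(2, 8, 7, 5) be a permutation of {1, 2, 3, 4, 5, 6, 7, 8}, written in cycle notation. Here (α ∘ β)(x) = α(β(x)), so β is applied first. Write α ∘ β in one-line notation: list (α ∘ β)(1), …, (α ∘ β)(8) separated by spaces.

(α ∘ β)(x) = α(β(x)). Computing each image: α(β(1)) = α(4) = 1, α(β(2)) = α(8) = 7, α(β(3)) = α(6) = 3, α(β(4)) = α(3) = 2, α(β(5)) = α(2) = 6, α(β(6)) = α(1) = 5, α(β(7)) = α(5) = 4, α(β(8)) = α(7) = 8.
Hence α ∘ β = [1 7 3 2 6 5 4 8].

1 7 3 2 6 5 4 8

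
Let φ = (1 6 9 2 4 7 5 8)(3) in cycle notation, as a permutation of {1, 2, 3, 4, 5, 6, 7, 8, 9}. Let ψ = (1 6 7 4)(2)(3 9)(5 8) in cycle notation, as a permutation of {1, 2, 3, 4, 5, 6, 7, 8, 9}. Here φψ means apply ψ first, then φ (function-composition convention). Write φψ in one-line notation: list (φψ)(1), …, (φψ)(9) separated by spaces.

Chase each element through ψ then φ: 1 → 6 → 9; 2 → 2 → 4; 3 → 9 → 2; 4 → 1 → 6; 5 → 8 → 1; 6 → 7 → 5; 7 → 4 → 7; 8 → 5 → 8; 9 → 3 → 3.
Collecting the images, φψ = [9 4 2 6 1 5 7 8 3].

9 4 2 6 1 5 7 8 3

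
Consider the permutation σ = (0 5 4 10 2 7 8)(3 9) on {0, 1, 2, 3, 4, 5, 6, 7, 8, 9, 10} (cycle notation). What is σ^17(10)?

8

10 lies in the 7-cycle (0 5 4 10 2 7 8).
Since the cycle has length 7, σ^17 acts on it the same as σ^3 (17 mod 7 = 3).
Stepping 3 places around the cycle: 10 → 2 → 7 → 8.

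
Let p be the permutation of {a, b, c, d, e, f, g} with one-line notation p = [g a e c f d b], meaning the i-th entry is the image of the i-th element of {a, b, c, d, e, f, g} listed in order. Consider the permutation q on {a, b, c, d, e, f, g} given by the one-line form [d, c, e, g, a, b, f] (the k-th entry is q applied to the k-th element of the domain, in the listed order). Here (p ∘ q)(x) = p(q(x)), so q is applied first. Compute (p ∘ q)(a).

(p ∘ q)(a) = p(q(a)). q(a) = d, then p(d) = c. So (p ∘ q)(a) = c.

c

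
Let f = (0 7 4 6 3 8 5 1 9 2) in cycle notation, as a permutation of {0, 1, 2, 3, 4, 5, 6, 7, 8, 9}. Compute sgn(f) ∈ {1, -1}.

-1

The cycle lengths are 10.
A cycle is odd iff its length is even; f has 1 even-length cycle, so sgn(f) = (−1)^1 and f is odd.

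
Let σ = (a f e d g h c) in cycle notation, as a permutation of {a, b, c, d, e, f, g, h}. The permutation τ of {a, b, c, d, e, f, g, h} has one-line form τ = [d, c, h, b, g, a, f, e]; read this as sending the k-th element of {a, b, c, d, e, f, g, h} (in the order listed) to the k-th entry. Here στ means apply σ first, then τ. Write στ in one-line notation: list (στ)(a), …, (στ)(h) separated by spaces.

a c d f b g e h

(στ)(x) = τ(σ(x)). Computing each image: τ(σ(a)) = τ(f) = a, τ(σ(b)) = τ(b) = c, τ(σ(c)) = τ(a) = d, τ(σ(d)) = τ(g) = f, τ(σ(e)) = τ(d) = b, τ(σ(f)) = τ(e) = g, τ(σ(g)) = τ(h) = e, τ(σ(h)) = τ(c) = h.
Hence στ = [a c d f b g e h].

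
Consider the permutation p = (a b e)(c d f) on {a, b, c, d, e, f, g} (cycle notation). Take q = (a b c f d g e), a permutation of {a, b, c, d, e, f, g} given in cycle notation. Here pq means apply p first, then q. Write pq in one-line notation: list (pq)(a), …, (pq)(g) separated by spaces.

c a g d b f e

Chase each element through p then q: a → b → c; b → e → a; c → d → g; d → f → d; e → a → b; f → c → f; g → g → e.
Collecting the images, pq = [c a g d b f e].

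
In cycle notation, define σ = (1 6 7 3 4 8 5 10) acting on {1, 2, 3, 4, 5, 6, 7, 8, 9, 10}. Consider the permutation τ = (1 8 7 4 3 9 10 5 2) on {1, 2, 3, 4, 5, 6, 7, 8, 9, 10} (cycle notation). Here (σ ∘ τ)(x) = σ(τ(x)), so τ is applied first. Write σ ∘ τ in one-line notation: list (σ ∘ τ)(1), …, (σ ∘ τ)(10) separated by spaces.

(σ ∘ τ)(x) = σ(τ(x)). Computing each image: σ(τ(1)) = σ(8) = 5, σ(τ(2)) = σ(1) = 6, σ(τ(3)) = σ(9) = 9, σ(τ(4)) = σ(3) = 4, σ(τ(5)) = σ(2) = 2, σ(τ(6)) = σ(6) = 7, σ(τ(7)) = σ(4) = 8, σ(τ(8)) = σ(7) = 3, σ(τ(9)) = σ(10) = 1, σ(τ(10)) = σ(5) = 10.
Hence σ ∘ τ = [5 6 9 4 2 7 8 3 1 10].

5 6 9 4 2 7 8 3 1 10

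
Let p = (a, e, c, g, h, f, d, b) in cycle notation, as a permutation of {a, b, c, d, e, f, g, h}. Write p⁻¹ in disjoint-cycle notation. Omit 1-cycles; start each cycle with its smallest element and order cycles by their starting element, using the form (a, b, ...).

Inverting a permutation written in cycle notation just reverses the order within every cycle.
Reversing each cycle of p and rotating so the smallest element leads gives (a, b, d, f, h, g, c, e).

(a, b, d, f, h, g, c, e)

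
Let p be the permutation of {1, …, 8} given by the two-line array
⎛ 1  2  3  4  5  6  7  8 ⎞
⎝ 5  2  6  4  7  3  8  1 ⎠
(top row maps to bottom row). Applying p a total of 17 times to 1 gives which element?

Tracing 1 → 5 → … returns to 1 after 4 steps, so 1 lies in a 4-cycle (1 5 7 8).
Since the cycle has length 4, p^17 acts on it the same as p^1 (17 mod 4 = 1).
Stepping 1 place around the cycle: 1 → 5.

5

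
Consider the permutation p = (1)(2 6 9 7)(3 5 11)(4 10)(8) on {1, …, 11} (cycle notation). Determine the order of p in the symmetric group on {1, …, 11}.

The cycle type of p is (4, 3, 2, 1, 1).
The order is lcm(4, 3, 2) = 12.

12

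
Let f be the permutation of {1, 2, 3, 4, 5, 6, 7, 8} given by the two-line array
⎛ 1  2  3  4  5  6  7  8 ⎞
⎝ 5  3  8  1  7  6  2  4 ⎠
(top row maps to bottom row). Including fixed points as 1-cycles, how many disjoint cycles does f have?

2

The cycle decomposition is (1, 5, 7, 2, 3, 8, 4)(6), which has 2 cycles (counting 1-cycles).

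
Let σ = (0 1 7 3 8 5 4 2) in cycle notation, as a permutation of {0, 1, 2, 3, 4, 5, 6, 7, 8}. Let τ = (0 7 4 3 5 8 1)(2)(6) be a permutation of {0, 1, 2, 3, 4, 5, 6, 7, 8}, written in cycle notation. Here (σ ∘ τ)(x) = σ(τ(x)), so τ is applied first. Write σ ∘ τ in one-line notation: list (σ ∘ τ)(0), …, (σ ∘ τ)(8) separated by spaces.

3 1 0 4 8 5 6 2 7

(σ ∘ τ)(x) = σ(τ(x)). Computing each image: σ(τ(0)) = σ(7) = 3, σ(τ(1)) = σ(0) = 1, σ(τ(2)) = σ(2) = 0, σ(τ(3)) = σ(5) = 4, σ(τ(4)) = σ(3) = 8, σ(τ(5)) = σ(8) = 5, σ(τ(6)) = σ(6) = 6, σ(τ(7)) = σ(4) = 2, σ(τ(8)) = σ(1) = 7.
Hence σ ∘ τ = [3 1 0 4 8 5 6 2 7].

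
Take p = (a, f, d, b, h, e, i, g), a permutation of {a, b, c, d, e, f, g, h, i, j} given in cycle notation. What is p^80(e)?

e

e lies in the 8-cycle (a, f, d, b, h, e, i, g).
Since the cycle has length 8, p^80 acts on it the same as p^0 (80 mod 8 = 0).
So p^80(e) = e.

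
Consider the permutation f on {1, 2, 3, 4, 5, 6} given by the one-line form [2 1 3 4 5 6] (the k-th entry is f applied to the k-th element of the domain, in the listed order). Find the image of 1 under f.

2

1 is element number 1 of the domain, and entry number 1 of the one-line form is 2, so f(1) = 2.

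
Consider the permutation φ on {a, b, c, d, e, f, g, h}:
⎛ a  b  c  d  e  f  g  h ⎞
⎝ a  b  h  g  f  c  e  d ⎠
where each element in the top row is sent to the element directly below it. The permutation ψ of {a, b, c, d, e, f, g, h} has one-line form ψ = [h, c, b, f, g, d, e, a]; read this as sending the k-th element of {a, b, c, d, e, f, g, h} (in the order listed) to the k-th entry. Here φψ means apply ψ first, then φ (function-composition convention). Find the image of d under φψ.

c

(φψ)(d) = φ(ψ(d)). ψ(d) = f, then φ(f) = c. So (φψ)(d) = c.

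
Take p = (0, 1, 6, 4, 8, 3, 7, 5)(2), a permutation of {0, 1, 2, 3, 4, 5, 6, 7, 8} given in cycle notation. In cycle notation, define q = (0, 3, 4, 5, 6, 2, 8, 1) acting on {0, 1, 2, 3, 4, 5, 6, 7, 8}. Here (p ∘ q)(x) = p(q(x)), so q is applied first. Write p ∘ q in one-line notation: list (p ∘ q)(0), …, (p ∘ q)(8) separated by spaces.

7 1 3 8 0 4 2 5 6

For each element, apply q then p: 0 → 3 → 7; 1 → 0 → 1; 2 → 8 → 3; 3 → 4 → 8; 4 → 5 → 0; 5 → 6 → 4; 6 → 2 → 2; 7 → 7 → 5; 8 → 1 → 6.
So p ∘ q in one-line form is 7 1 3 8 0 4 2 5 6.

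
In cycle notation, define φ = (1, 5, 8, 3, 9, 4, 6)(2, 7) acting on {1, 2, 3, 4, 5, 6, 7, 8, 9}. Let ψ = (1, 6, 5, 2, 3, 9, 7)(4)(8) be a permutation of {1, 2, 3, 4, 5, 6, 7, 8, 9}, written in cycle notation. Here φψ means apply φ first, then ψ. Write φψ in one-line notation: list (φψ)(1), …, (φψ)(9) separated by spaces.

2 1 7 5 8 6 3 9 4

For each element, apply φ then ψ: 1 → 5 → 2; 2 → 7 → 1; 3 → 9 → 7; 4 → 6 → 5; 5 → 8 → 8; 6 → 1 → 6; 7 → 2 → 3; 8 → 3 → 9; 9 → 4 → 4.
Collecting the images, φψ = [2 1 7 5 8 6 3 9 4].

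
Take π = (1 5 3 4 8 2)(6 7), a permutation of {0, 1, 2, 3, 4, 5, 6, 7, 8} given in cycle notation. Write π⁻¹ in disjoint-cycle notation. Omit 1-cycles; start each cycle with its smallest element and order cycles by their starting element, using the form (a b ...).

(1 2 8 4 3 5)(6 7)

Inverting a permutation written in cycle notation just reverses the order within every cycle.
Reversing each cycle of π and rotating so the smallest element leads gives (1 2 8 4 3 5)(6 7).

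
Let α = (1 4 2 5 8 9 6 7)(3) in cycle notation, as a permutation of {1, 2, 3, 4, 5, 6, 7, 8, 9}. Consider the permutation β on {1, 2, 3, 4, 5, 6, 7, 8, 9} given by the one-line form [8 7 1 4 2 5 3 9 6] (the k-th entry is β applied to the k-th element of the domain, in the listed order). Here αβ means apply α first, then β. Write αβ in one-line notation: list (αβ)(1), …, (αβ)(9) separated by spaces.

(αβ)(x) = β(α(x)). Computing each image: β(α(1)) = β(4) = 4, β(α(2)) = β(5) = 2, β(α(3)) = β(3) = 1, β(α(4)) = β(2) = 7, β(α(5)) = β(8) = 9, β(α(6)) = β(7) = 3, β(α(7)) = β(1) = 8, β(α(8)) = β(9) = 6, β(α(9)) = β(6) = 5.
Hence αβ = [4 2 1 7 9 3 8 6 5].

4 2 1 7 9 3 8 6 5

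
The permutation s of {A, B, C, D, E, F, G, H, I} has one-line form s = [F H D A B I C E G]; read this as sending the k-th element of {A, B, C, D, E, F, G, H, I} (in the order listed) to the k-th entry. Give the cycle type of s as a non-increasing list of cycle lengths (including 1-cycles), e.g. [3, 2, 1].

[6, 3]

The disjoint cycles are (A F I G C D)(B H E), with lengths 6, 3 in non-increasing order.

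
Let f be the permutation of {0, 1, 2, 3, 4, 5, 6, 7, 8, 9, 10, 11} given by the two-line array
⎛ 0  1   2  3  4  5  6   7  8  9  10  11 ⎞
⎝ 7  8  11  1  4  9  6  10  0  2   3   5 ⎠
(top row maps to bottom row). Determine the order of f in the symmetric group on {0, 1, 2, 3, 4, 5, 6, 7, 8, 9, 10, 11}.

12

Decomposing into disjoint cycles gives cycle lengths 6, 4, 1, 1.
The order of f is the least common multiple of its cycle lengths: lcm(6, 4) = 12.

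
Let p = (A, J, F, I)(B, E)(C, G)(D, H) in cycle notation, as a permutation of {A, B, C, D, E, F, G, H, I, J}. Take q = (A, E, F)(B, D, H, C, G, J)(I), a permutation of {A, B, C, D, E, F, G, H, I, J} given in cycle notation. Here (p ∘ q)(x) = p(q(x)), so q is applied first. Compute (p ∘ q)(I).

(p ∘ q)(I) = p(q(I)). q(I) = I, then p(I) = A. So (p ∘ q)(I) = A.

A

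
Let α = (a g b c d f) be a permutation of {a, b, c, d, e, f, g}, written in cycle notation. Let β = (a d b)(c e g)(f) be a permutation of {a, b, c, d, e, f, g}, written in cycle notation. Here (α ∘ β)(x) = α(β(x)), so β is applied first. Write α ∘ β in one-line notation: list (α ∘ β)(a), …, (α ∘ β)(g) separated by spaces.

f g e c b a d

(α ∘ β)(x) = α(β(x)). Computing each image: α(β(a)) = α(d) = f, α(β(b)) = α(a) = g, α(β(c)) = α(e) = e, α(β(d)) = α(b) = c, α(β(e)) = α(g) = b, α(β(f)) = α(f) = a, α(β(g)) = α(c) = d.
Hence α ∘ β = [f g e c b a d].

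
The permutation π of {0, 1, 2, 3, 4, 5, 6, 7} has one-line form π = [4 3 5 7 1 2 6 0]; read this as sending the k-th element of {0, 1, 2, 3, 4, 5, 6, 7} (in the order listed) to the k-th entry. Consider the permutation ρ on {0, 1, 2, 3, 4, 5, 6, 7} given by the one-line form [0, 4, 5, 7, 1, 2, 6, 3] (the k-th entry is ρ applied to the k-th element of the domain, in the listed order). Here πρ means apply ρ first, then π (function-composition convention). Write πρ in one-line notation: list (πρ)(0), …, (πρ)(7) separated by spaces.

4 1 2 0 3 5 6 7

(πρ)(x) = π(ρ(x)). Computing each image: π(ρ(0)) = π(0) = 4, π(ρ(1)) = π(4) = 1, π(ρ(2)) = π(5) = 2, π(ρ(3)) = π(7) = 0, π(ρ(4)) = π(1) = 3, π(ρ(5)) = π(2) = 5, π(ρ(6)) = π(6) = 6, π(ρ(7)) = π(3) = 7.
Hence πρ = [4 1 2 0 3 5 6 7].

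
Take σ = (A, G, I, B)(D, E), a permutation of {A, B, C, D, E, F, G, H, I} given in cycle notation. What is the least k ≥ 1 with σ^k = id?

4

The disjoint cycles have lengths 4, 2, 1, 1, 1.
Since disjoint cycles commute, ord(σ) = lcm(4, 2) = 4.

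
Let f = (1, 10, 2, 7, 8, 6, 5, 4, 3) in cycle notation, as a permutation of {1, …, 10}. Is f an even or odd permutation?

The cycle lengths are 9, 1.
A cycle of length ℓ contributes ℓ−1 transpositions, so f is a product of 8 transpositions — even.

even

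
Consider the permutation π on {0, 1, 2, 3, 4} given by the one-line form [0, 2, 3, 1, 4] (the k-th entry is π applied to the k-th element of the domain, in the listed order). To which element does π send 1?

1 is element number 2 of the domain, and entry number 2 of the one-line form is 2, so π(1) = 2.

2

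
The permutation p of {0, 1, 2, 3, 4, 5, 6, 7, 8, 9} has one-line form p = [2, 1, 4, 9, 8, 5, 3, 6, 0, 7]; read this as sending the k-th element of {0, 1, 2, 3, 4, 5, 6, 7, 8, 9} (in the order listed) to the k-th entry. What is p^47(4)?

2

Tracing 4 → 8 → … returns to 4 after 4 steps, so 4 lies in a 4-cycle (0 2 4 8).
On a 4-cycle, p^4 is the identity, so p^47 = p^3 there (47 ≡ 3 mod 4).
Stepping 3 places around the cycle: 4 → 8 → 0 → 2.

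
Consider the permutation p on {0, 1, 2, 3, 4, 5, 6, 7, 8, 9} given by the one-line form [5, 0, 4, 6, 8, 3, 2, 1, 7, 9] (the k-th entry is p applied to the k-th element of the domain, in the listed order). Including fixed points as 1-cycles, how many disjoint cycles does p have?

2

The cycle decomposition is (0, 5, 3, 6, 2, 4, 8, 7, 1)(9), which has 2 cycles (counting 1-cycles).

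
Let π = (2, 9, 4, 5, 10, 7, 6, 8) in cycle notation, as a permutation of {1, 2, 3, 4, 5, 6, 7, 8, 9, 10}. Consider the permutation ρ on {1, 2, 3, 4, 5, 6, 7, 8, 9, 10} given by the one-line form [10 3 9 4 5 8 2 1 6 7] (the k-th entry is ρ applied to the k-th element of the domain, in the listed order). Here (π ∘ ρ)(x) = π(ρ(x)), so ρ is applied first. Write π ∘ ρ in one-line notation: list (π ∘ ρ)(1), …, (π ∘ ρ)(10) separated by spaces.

(π ∘ ρ)(x) = π(ρ(x)). Computing each image: π(ρ(1)) = π(10) = 7, π(ρ(2)) = π(3) = 3, π(ρ(3)) = π(9) = 4, π(ρ(4)) = π(4) = 5, π(ρ(5)) = π(5) = 10, π(ρ(6)) = π(8) = 2, π(ρ(7)) = π(2) = 9, π(ρ(8)) = π(1) = 1, π(ρ(9)) = π(6) = 8, π(ρ(10)) = π(7) = 6.
Hence π ∘ ρ = [7 3 4 5 10 2 9 1 8 6].

7 3 4 5 10 2 9 1 8 6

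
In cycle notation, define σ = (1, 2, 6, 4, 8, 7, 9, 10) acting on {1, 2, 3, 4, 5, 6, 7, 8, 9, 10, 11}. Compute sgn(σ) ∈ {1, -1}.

-1

The cycle lengths are 8, 1, 1, 1.
A cycle of length ℓ contributes ℓ−1 transpositions, so σ is a product of 7 transpositions — odd.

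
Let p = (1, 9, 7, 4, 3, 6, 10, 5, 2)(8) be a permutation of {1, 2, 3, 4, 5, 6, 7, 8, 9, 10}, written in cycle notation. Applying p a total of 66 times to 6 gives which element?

6 lies in the 9-cycle (1, 9, 7, 4, 3, 6, 10, 5, 2).
On a 9-cycle, p^9 is the identity, so p^66 = p^3 there (66 ≡ 3 mod 9).
Stepping 3 places around the cycle: 6 → 10 → 5 → 2.

2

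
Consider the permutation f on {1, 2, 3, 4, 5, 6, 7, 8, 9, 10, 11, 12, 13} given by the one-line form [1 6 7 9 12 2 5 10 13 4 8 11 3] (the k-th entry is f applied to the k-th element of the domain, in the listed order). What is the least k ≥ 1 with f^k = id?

10

The disjoint-cycle form of f has cycle lengths 10, 2, 1.
Since disjoint cycles commute, ord(f) = lcm(10, 2) = 10.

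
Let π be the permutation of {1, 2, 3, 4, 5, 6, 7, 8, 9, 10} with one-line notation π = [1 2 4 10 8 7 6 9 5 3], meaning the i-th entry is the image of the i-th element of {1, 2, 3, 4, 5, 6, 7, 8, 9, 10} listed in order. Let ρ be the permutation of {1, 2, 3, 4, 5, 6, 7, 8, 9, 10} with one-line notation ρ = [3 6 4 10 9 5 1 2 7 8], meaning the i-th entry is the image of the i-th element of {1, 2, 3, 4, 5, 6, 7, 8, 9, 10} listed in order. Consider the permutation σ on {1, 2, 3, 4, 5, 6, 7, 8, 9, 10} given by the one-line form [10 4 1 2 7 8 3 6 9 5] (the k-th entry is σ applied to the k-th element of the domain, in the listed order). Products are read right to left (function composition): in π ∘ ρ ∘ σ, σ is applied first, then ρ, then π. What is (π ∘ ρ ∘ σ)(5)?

Chase 5: σ(5) = 7; ρ(7) = 1; π(1) = 1. Hence (π ∘ ρ ∘ σ)(5) = 1.

1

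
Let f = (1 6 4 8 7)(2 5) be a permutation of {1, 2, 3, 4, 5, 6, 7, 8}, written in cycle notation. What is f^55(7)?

7 lies in the 5-cycle (1 6 4 8 7).
On a 5-cycle, f^5 is the identity, so f^55 = f^0 there (55 ≡ 0 mod 5).
So f^55(7) = 7.

7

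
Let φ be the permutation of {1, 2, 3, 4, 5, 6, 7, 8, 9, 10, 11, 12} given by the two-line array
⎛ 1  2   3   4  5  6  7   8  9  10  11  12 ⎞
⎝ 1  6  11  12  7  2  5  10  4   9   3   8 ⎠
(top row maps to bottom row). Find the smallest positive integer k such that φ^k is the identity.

10

Writing φ as disjoint cycles, the cycle lengths are 5, 2, 2, 2, 1.
The order of φ is the least common multiple of its cycle lengths: lcm(5, 2, 2, 2) = 10.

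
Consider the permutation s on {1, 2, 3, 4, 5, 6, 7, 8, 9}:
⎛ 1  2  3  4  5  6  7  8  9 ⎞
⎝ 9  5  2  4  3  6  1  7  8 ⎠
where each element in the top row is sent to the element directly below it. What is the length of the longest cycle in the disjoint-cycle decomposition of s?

Decomposing into disjoint cycles gives (1, 9, 8, 7)(2, 5, 3); the longest has length 4.

4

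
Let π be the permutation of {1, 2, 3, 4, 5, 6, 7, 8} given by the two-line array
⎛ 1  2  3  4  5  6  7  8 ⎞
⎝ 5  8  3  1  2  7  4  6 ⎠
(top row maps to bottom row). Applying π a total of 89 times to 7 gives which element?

Tracing 7 → 4 → … returns to 7 after 7 steps, so 7 lies in a 7-cycle (1 5 2 8 6 7 4).
On a 7-cycle, π^7 is the identity, so π^89 = π^5 there (89 ≡ 5 mod 7).
Advancing 5 steps from 7: 7 → 4 → 1 → 5 → 2 → 8.

8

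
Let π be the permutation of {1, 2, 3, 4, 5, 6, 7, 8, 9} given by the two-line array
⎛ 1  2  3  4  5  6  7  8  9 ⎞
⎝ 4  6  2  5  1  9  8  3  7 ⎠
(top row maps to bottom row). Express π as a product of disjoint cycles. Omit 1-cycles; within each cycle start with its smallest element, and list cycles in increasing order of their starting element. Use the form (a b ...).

(1 4 5)(2 6 9 7 8 3)

From 1: 1 → 4 → 5 → 1, closing the cycle (1 4 5).
Repeating from the next unused element and collecting all non-trivial cycles gives (1 4 5)(2 6 9 7 8 3).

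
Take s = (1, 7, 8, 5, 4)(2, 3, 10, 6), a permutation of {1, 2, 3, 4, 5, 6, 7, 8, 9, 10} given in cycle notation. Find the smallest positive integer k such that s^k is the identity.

The disjoint cycles have lengths 5, 4, 1.
The order of s is the least common multiple of its cycle lengths: lcm(5, 4) = 20.

20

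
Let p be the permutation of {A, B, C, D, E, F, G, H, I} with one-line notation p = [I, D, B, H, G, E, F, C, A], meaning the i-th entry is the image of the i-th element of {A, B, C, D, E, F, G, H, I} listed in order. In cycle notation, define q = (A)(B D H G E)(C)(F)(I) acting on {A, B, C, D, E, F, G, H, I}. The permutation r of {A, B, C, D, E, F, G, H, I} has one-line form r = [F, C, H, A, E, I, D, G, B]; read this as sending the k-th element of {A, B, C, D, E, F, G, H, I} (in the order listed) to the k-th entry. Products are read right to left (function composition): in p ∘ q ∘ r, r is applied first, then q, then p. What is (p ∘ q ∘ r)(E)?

D

Chase E: r(E) = E; q(E) = B; p(B) = D. Hence (p ∘ q ∘ r)(E) = D.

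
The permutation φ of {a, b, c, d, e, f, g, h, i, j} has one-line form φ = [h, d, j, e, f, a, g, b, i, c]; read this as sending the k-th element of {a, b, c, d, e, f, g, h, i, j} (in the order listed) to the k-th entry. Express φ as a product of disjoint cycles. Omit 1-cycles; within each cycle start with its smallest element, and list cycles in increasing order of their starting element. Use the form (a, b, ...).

Start at a and follow images: a → h → b → d → e → f → a, giving the cycle (a, h, b, d, e, f).
Repeating from the next unused element and collecting all non-trivial cycles gives (a, h, b, d, e, f)(c, j).

(a, h, b, d, e, f)(c, j)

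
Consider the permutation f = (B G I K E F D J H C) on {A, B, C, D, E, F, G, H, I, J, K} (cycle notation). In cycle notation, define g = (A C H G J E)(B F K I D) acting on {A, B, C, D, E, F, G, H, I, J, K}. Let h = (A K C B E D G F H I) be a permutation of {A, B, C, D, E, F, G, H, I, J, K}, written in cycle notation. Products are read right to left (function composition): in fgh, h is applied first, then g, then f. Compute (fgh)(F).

I

Apply the permutations in order: h(F) = H, then g(H) = G, then f(G) = I. So (fgh)(F) = I.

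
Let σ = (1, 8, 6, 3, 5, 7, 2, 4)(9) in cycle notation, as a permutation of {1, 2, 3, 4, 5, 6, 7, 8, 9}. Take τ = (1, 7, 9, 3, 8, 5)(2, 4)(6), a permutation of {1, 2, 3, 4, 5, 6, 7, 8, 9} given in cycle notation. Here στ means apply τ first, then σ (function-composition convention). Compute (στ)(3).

6

τ(3) = 8, then σ(8) = 6; composing gives (στ)(3) = 6.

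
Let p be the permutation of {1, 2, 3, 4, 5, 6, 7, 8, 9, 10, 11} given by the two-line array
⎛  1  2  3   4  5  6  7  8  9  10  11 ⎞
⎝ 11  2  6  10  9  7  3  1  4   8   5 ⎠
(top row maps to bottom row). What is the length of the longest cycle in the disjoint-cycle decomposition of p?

Decomposing into disjoint cycles gives (1 11 5 9 4 10 8)(3 6 7); the longest has length 7.

7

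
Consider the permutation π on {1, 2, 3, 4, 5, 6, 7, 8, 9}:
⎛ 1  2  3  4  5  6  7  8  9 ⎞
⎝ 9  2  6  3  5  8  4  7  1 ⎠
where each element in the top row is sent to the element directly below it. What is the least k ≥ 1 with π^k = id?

10

Decomposing into disjoint cycles gives cycle lengths 5, 2, 1, 1.
The order of π is the least common multiple of its cycle lengths: lcm(5, 2) = 10.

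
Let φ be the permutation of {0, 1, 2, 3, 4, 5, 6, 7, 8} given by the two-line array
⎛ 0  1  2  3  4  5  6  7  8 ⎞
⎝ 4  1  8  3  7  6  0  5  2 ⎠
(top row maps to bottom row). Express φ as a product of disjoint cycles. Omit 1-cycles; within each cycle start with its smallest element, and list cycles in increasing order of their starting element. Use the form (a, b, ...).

(0, 4, 7, 5, 6)(2, 8)

Start at 0 and follow images: 0 → 4 → 7 → 5 → 6 → 0, giving the cycle (0, 4, 7, 5, 6).
Continuing from each remaining unvisited element yields (0, 4, 7, 5, 6)(2, 8).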